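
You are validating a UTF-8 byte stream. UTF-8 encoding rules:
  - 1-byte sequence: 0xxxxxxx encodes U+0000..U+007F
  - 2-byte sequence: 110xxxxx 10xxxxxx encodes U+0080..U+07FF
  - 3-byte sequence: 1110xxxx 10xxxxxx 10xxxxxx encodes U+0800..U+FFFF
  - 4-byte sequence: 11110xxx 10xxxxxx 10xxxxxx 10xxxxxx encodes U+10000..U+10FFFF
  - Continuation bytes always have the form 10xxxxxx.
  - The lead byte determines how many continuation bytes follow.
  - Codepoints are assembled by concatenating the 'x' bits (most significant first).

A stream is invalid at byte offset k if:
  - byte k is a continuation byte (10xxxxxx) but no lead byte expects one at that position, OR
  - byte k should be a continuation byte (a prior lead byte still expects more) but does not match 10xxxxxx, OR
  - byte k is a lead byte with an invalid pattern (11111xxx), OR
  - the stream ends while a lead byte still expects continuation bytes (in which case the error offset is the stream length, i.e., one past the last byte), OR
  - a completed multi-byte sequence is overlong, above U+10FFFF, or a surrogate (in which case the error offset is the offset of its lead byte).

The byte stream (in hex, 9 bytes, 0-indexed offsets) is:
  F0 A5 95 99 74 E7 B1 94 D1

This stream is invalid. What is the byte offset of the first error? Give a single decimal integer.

Byte[0]=F0: 4-byte lead, need 3 cont bytes. acc=0x0
Byte[1]=A5: continuation. acc=(acc<<6)|0x25=0x25
Byte[2]=95: continuation. acc=(acc<<6)|0x15=0x955
Byte[3]=99: continuation. acc=(acc<<6)|0x19=0x25559
Completed: cp=U+25559 (starts at byte 0)
Byte[4]=74: 1-byte ASCII. cp=U+0074
Byte[5]=E7: 3-byte lead, need 2 cont bytes. acc=0x7
Byte[6]=B1: continuation. acc=(acc<<6)|0x31=0x1F1
Byte[7]=94: continuation. acc=(acc<<6)|0x14=0x7C54
Completed: cp=U+7C54 (starts at byte 5)
Byte[8]=D1: 2-byte lead, need 1 cont bytes. acc=0x11
Byte[9]: stream ended, expected continuation. INVALID

Answer: 9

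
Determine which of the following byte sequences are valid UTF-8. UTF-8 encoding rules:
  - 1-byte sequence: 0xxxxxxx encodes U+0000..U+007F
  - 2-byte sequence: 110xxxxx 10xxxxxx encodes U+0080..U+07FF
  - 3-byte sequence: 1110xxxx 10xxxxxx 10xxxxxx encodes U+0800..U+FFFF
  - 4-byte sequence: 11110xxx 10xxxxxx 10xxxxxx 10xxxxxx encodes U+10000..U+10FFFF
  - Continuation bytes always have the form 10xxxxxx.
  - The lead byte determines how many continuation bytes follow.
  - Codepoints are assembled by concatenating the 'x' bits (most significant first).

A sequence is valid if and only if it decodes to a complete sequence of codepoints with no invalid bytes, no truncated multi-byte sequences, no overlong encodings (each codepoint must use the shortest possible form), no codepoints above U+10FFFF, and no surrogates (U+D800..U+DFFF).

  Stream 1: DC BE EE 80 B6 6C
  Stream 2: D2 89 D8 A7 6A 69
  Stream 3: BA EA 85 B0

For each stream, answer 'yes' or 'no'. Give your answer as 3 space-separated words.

Stream 1: decodes cleanly. VALID
Stream 2: decodes cleanly. VALID
Stream 3: error at byte offset 0. INVALID

Answer: yes yes no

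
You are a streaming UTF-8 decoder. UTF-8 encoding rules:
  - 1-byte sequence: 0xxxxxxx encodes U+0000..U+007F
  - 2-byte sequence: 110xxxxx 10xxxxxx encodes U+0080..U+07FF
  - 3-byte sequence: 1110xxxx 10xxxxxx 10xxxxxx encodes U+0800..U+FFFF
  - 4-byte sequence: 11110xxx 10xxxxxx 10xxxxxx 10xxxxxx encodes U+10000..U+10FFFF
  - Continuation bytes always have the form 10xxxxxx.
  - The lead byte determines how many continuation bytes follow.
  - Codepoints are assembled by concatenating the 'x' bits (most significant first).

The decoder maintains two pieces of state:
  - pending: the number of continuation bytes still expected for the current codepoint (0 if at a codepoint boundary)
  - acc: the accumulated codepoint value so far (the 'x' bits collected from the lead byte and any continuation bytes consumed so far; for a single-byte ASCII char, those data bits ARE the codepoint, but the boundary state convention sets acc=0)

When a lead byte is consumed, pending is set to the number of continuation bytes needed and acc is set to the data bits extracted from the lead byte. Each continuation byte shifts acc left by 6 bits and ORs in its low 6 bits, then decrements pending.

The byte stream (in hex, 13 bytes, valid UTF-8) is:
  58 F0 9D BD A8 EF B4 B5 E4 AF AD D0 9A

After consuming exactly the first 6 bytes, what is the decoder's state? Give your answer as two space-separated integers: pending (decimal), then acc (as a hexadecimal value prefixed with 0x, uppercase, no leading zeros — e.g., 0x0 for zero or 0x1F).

Byte[0]=58: 1-byte. pending=0, acc=0x0
Byte[1]=F0: 4-byte lead. pending=3, acc=0x0
Byte[2]=9D: continuation. acc=(acc<<6)|0x1D=0x1D, pending=2
Byte[3]=BD: continuation. acc=(acc<<6)|0x3D=0x77D, pending=1
Byte[4]=A8: continuation. acc=(acc<<6)|0x28=0x1DF68, pending=0
Byte[5]=EF: 3-byte lead. pending=2, acc=0xF

Answer: 2 0xF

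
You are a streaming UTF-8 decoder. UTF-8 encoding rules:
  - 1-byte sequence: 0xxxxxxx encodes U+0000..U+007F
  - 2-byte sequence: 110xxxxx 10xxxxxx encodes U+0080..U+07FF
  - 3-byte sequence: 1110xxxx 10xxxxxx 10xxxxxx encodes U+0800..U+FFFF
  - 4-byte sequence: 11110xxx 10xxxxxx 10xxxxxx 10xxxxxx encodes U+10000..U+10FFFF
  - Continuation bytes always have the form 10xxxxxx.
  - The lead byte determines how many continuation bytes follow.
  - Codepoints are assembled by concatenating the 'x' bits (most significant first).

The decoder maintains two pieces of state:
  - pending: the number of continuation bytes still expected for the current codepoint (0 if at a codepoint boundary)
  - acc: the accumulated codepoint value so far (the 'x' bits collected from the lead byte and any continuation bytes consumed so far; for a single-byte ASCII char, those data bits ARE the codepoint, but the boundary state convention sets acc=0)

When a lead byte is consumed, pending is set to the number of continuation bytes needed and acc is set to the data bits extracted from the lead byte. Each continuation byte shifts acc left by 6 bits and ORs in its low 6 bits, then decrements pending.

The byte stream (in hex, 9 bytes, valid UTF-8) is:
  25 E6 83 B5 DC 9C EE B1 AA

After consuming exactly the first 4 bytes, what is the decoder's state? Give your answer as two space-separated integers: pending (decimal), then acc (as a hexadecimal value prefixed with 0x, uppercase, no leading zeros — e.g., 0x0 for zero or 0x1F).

Answer: 0 0x60F5

Derivation:
Byte[0]=25: 1-byte. pending=0, acc=0x0
Byte[1]=E6: 3-byte lead. pending=2, acc=0x6
Byte[2]=83: continuation. acc=(acc<<6)|0x03=0x183, pending=1
Byte[3]=B5: continuation. acc=(acc<<6)|0x35=0x60F5, pending=0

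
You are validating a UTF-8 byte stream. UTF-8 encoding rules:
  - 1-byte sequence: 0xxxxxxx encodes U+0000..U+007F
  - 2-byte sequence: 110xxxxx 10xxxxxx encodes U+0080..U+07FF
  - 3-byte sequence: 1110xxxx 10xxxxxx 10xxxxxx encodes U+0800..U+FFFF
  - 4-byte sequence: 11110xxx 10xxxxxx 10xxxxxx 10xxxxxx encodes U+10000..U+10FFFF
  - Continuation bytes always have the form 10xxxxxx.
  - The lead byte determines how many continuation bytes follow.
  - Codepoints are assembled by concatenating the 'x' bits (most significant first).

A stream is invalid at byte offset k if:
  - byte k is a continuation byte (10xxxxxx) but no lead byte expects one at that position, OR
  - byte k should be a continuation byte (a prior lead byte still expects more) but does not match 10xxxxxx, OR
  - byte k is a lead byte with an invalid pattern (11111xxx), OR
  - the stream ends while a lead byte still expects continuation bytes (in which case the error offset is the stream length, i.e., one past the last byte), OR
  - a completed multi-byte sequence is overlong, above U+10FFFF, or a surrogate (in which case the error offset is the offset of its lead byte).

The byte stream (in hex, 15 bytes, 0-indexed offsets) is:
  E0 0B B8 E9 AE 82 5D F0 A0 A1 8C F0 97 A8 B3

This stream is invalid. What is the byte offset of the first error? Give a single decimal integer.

Answer: 1

Derivation:
Byte[0]=E0: 3-byte lead, need 2 cont bytes. acc=0x0
Byte[1]=0B: expected 10xxxxxx continuation. INVALID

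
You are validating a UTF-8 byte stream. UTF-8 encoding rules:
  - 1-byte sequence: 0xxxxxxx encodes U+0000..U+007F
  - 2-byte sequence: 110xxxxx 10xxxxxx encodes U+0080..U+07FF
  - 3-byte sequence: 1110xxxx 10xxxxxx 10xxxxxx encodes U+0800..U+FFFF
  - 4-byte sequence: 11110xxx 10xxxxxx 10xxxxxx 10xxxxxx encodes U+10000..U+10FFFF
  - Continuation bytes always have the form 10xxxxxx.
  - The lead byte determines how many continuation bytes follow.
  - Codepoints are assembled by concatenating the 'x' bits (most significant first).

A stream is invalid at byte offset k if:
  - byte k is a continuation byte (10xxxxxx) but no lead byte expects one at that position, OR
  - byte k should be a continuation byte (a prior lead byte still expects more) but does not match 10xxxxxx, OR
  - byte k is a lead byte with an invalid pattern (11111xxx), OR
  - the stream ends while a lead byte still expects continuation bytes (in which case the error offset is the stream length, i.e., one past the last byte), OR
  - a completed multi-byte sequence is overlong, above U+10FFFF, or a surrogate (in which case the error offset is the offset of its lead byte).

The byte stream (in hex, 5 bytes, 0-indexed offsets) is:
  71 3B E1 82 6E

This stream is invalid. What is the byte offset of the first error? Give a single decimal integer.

Answer: 4

Derivation:
Byte[0]=71: 1-byte ASCII. cp=U+0071
Byte[1]=3B: 1-byte ASCII. cp=U+003B
Byte[2]=E1: 3-byte lead, need 2 cont bytes. acc=0x1
Byte[3]=82: continuation. acc=(acc<<6)|0x02=0x42
Byte[4]=6E: expected 10xxxxxx continuation. INVALID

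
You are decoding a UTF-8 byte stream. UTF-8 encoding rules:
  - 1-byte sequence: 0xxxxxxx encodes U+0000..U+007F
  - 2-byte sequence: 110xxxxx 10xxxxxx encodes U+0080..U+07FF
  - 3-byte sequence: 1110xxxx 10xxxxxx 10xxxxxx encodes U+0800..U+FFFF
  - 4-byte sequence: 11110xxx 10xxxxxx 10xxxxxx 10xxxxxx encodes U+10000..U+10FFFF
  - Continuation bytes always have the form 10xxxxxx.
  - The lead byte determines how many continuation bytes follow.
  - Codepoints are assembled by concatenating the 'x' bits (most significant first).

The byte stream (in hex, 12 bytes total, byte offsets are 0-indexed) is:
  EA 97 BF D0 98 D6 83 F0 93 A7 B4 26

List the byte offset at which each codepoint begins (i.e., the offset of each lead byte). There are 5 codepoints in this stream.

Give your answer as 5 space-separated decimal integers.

Byte[0]=EA: 3-byte lead, need 2 cont bytes. acc=0xA
Byte[1]=97: continuation. acc=(acc<<6)|0x17=0x297
Byte[2]=BF: continuation. acc=(acc<<6)|0x3F=0xA5FF
Completed: cp=U+A5FF (starts at byte 0)
Byte[3]=D0: 2-byte lead, need 1 cont bytes. acc=0x10
Byte[4]=98: continuation. acc=(acc<<6)|0x18=0x418
Completed: cp=U+0418 (starts at byte 3)
Byte[5]=D6: 2-byte lead, need 1 cont bytes. acc=0x16
Byte[6]=83: continuation. acc=(acc<<6)|0x03=0x583
Completed: cp=U+0583 (starts at byte 5)
Byte[7]=F0: 4-byte lead, need 3 cont bytes. acc=0x0
Byte[8]=93: continuation. acc=(acc<<6)|0x13=0x13
Byte[9]=A7: continuation. acc=(acc<<6)|0x27=0x4E7
Byte[10]=B4: continuation. acc=(acc<<6)|0x34=0x139F4
Completed: cp=U+139F4 (starts at byte 7)
Byte[11]=26: 1-byte ASCII. cp=U+0026

Answer: 0 3 5 7 11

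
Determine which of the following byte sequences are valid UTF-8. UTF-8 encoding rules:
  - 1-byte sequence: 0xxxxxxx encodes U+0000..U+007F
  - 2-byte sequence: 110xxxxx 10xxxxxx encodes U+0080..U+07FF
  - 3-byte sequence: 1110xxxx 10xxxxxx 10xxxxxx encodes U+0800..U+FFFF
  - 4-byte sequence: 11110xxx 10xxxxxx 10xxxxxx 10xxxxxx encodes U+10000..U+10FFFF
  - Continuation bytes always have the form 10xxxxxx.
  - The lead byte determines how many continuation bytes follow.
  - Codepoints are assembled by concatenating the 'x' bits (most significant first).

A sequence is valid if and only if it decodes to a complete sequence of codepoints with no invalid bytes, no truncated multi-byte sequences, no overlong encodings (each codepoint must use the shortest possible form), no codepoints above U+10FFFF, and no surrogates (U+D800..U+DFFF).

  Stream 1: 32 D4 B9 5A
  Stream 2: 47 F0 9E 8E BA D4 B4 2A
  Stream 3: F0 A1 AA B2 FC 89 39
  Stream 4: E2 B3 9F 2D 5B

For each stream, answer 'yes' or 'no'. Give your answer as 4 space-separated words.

Answer: yes yes no yes

Derivation:
Stream 1: decodes cleanly. VALID
Stream 2: decodes cleanly. VALID
Stream 3: error at byte offset 4. INVALID
Stream 4: decodes cleanly. VALID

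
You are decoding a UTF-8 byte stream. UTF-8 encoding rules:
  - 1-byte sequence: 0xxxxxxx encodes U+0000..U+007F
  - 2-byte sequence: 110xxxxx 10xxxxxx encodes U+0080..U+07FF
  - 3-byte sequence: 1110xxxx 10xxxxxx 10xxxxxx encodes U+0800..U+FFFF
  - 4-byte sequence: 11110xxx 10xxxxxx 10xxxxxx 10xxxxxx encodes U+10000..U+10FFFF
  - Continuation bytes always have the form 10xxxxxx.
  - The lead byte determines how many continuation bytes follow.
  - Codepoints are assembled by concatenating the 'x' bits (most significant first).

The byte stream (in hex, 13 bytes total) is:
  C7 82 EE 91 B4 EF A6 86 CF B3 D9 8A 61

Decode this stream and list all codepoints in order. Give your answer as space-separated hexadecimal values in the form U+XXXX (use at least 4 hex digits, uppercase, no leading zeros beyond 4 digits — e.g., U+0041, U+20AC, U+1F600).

Answer: U+01C2 U+E474 U+F986 U+03F3 U+064A U+0061

Derivation:
Byte[0]=C7: 2-byte lead, need 1 cont bytes. acc=0x7
Byte[1]=82: continuation. acc=(acc<<6)|0x02=0x1C2
Completed: cp=U+01C2 (starts at byte 0)
Byte[2]=EE: 3-byte lead, need 2 cont bytes. acc=0xE
Byte[3]=91: continuation. acc=(acc<<6)|0x11=0x391
Byte[4]=B4: continuation. acc=(acc<<6)|0x34=0xE474
Completed: cp=U+E474 (starts at byte 2)
Byte[5]=EF: 3-byte lead, need 2 cont bytes. acc=0xF
Byte[6]=A6: continuation. acc=(acc<<6)|0x26=0x3E6
Byte[7]=86: continuation. acc=(acc<<6)|0x06=0xF986
Completed: cp=U+F986 (starts at byte 5)
Byte[8]=CF: 2-byte lead, need 1 cont bytes. acc=0xF
Byte[9]=B3: continuation. acc=(acc<<6)|0x33=0x3F3
Completed: cp=U+03F3 (starts at byte 8)
Byte[10]=D9: 2-byte lead, need 1 cont bytes. acc=0x19
Byte[11]=8A: continuation. acc=(acc<<6)|0x0A=0x64A
Completed: cp=U+064A (starts at byte 10)
Byte[12]=61: 1-byte ASCII. cp=U+0061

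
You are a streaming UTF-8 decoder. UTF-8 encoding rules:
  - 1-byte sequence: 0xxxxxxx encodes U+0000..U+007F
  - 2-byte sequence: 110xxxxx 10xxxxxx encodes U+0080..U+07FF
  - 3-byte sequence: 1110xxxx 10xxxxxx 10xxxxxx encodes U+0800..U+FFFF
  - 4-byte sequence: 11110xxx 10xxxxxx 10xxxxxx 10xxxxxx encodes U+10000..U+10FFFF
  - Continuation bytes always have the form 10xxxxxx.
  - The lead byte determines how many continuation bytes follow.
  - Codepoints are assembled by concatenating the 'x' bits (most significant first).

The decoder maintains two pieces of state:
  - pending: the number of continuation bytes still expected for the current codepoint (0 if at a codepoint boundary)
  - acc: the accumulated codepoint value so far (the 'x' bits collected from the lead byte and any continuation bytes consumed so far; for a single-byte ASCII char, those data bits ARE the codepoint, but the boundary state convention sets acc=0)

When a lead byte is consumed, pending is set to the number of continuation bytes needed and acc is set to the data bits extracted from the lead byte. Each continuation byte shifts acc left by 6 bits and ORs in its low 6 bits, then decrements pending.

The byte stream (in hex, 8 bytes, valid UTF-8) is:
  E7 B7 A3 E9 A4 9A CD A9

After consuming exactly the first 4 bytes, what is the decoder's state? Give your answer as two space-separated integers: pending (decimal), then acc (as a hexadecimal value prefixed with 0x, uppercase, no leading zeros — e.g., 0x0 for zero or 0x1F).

Answer: 2 0x9

Derivation:
Byte[0]=E7: 3-byte lead. pending=2, acc=0x7
Byte[1]=B7: continuation. acc=(acc<<6)|0x37=0x1F7, pending=1
Byte[2]=A3: continuation. acc=(acc<<6)|0x23=0x7DE3, pending=0
Byte[3]=E9: 3-byte lead. pending=2, acc=0x9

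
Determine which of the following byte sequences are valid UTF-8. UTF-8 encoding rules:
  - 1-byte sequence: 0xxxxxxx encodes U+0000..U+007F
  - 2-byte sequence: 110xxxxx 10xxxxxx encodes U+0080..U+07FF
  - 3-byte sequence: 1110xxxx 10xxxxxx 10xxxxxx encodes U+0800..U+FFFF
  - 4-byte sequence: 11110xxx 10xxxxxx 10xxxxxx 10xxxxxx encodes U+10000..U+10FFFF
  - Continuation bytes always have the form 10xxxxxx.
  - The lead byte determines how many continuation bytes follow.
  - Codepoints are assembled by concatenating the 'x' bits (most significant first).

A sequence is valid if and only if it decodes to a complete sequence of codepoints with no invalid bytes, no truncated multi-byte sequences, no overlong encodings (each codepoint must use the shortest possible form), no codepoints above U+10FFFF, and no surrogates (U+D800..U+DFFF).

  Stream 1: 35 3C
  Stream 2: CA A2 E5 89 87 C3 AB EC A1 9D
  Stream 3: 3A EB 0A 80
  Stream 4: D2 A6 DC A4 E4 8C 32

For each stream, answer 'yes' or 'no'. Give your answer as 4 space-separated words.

Answer: yes yes no no

Derivation:
Stream 1: decodes cleanly. VALID
Stream 2: decodes cleanly. VALID
Stream 3: error at byte offset 2. INVALID
Stream 4: error at byte offset 6. INVALID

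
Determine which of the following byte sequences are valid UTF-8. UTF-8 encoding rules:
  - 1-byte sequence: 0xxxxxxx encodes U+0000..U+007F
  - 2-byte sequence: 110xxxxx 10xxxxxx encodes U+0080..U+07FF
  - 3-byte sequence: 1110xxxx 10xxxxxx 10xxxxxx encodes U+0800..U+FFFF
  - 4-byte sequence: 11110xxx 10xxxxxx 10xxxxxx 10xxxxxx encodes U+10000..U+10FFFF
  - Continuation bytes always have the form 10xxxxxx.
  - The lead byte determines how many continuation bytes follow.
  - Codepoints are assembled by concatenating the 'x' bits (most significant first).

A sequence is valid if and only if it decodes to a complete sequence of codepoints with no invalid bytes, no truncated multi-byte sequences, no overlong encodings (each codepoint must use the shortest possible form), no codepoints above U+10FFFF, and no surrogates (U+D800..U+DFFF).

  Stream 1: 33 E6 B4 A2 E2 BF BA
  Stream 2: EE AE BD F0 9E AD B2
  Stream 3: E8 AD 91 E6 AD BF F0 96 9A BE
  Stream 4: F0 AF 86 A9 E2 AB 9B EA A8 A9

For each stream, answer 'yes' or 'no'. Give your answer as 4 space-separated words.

Stream 1: decodes cleanly. VALID
Stream 2: decodes cleanly. VALID
Stream 3: decodes cleanly. VALID
Stream 4: decodes cleanly. VALID

Answer: yes yes yes yes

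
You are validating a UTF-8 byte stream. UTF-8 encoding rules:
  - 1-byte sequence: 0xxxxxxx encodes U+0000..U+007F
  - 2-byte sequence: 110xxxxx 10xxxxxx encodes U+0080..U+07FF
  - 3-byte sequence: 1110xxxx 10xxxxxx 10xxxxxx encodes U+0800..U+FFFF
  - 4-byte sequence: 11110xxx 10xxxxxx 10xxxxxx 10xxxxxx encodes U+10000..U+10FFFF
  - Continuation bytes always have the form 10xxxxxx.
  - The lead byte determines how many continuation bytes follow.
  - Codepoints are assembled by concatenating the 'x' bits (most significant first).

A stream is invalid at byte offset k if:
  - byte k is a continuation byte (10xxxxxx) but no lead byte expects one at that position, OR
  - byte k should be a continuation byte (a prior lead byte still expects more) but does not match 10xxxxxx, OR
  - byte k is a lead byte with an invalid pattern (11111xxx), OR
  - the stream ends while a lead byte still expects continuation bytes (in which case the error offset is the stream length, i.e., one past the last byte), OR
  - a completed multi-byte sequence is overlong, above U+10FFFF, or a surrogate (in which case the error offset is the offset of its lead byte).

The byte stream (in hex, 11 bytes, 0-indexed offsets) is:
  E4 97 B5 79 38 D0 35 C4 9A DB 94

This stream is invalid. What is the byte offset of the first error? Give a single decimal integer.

Answer: 6

Derivation:
Byte[0]=E4: 3-byte lead, need 2 cont bytes. acc=0x4
Byte[1]=97: continuation. acc=(acc<<6)|0x17=0x117
Byte[2]=B5: continuation. acc=(acc<<6)|0x35=0x45F5
Completed: cp=U+45F5 (starts at byte 0)
Byte[3]=79: 1-byte ASCII. cp=U+0079
Byte[4]=38: 1-byte ASCII. cp=U+0038
Byte[5]=D0: 2-byte lead, need 1 cont bytes. acc=0x10
Byte[6]=35: expected 10xxxxxx continuation. INVALID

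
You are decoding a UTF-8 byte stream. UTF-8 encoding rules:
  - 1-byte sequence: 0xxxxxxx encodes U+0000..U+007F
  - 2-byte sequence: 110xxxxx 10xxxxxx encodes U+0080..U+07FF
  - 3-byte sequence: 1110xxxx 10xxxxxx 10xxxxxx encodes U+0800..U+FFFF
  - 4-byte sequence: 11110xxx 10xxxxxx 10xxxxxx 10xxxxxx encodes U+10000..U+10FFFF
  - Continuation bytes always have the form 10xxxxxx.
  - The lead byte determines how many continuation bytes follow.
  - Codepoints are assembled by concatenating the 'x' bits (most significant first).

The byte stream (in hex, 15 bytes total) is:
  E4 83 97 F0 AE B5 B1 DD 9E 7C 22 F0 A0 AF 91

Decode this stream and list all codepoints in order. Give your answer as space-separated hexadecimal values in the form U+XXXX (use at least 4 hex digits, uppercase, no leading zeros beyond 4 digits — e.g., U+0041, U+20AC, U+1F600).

Answer: U+40D7 U+2ED71 U+075E U+007C U+0022 U+20BD1

Derivation:
Byte[0]=E4: 3-byte lead, need 2 cont bytes. acc=0x4
Byte[1]=83: continuation. acc=(acc<<6)|0x03=0x103
Byte[2]=97: continuation. acc=(acc<<6)|0x17=0x40D7
Completed: cp=U+40D7 (starts at byte 0)
Byte[3]=F0: 4-byte lead, need 3 cont bytes. acc=0x0
Byte[4]=AE: continuation. acc=(acc<<6)|0x2E=0x2E
Byte[5]=B5: continuation. acc=(acc<<6)|0x35=0xBB5
Byte[6]=B1: continuation. acc=(acc<<6)|0x31=0x2ED71
Completed: cp=U+2ED71 (starts at byte 3)
Byte[7]=DD: 2-byte lead, need 1 cont bytes. acc=0x1D
Byte[8]=9E: continuation. acc=(acc<<6)|0x1E=0x75E
Completed: cp=U+075E (starts at byte 7)
Byte[9]=7C: 1-byte ASCII. cp=U+007C
Byte[10]=22: 1-byte ASCII. cp=U+0022
Byte[11]=F0: 4-byte lead, need 3 cont bytes. acc=0x0
Byte[12]=A0: continuation. acc=(acc<<6)|0x20=0x20
Byte[13]=AF: continuation. acc=(acc<<6)|0x2F=0x82F
Byte[14]=91: continuation. acc=(acc<<6)|0x11=0x20BD1
Completed: cp=U+20BD1 (starts at byte 11)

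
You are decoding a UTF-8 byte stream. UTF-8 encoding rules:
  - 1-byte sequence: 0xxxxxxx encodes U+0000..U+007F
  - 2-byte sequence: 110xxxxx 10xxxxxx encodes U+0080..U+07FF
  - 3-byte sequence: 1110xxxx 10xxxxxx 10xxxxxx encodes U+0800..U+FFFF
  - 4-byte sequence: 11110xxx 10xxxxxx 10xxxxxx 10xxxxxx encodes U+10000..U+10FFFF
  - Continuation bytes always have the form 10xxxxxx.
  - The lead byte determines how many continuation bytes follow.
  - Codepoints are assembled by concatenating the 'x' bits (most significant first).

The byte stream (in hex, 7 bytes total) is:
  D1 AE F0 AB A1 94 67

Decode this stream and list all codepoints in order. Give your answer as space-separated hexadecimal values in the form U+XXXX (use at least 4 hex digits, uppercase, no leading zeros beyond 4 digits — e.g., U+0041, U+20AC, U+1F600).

Byte[0]=D1: 2-byte lead, need 1 cont bytes. acc=0x11
Byte[1]=AE: continuation. acc=(acc<<6)|0x2E=0x46E
Completed: cp=U+046E (starts at byte 0)
Byte[2]=F0: 4-byte lead, need 3 cont bytes. acc=0x0
Byte[3]=AB: continuation. acc=(acc<<6)|0x2B=0x2B
Byte[4]=A1: continuation. acc=(acc<<6)|0x21=0xAE1
Byte[5]=94: continuation. acc=(acc<<6)|0x14=0x2B854
Completed: cp=U+2B854 (starts at byte 2)
Byte[6]=67: 1-byte ASCII. cp=U+0067

Answer: U+046E U+2B854 U+0067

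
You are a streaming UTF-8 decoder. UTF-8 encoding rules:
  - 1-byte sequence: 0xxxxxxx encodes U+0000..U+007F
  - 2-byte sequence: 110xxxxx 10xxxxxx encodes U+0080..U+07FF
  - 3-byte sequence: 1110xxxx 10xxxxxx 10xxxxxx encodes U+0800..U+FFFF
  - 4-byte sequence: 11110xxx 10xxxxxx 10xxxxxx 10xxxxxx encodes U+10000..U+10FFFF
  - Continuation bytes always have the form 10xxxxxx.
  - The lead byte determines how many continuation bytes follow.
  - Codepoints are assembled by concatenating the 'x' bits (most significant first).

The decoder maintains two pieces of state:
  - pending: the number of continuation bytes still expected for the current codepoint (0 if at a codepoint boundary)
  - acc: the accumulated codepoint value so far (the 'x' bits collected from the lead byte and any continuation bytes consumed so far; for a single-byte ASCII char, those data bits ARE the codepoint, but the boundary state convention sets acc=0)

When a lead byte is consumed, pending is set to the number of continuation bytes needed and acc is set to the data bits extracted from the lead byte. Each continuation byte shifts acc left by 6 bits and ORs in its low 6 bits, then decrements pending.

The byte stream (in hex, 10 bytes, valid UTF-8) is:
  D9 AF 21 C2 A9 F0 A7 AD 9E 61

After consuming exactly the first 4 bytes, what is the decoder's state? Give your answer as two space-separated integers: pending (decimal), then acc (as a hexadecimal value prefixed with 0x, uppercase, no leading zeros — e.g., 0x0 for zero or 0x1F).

Byte[0]=D9: 2-byte lead. pending=1, acc=0x19
Byte[1]=AF: continuation. acc=(acc<<6)|0x2F=0x66F, pending=0
Byte[2]=21: 1-byte. pending=0, acc=0x0
Byte[3]=C2: 2-byte lead. pending=1, acc=0x2

Answer: 1 0x2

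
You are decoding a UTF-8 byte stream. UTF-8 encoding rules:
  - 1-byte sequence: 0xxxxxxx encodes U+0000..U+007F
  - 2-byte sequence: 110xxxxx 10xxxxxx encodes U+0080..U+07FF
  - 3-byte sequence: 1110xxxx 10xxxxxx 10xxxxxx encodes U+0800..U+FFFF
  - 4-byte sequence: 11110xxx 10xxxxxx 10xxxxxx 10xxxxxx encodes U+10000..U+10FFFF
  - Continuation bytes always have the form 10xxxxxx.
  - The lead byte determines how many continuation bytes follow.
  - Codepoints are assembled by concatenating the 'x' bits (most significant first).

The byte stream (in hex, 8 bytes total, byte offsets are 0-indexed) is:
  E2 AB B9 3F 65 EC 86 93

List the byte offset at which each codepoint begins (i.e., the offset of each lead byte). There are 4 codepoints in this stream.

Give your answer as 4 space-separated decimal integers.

Byte[0]=E2: 3-byte lead, need 2 cont bytes. acc=0x2
Byte[1]=AB: continuation. acc=(acc<<6)|0x2B=0xAB
Byte[2]=B9: continuation. acc=(acc<<6)|0x39=0x2AF9
Completed: cp=U+2AF9 (starts at byte 0)
Byte[3]=3F: 1-byte ASCII. cp=U+003F
Byte[4]=65: 1-byte ASCII. cp=U+0065
Byte[5]=EC: 3-byte lead, need 2 cont bytes. acc=0xC
Byte[6]=86: continuation. acc=(acc<<6)|0x06=0x306
Byte[7]=93: continuation. acc=(acc<<6)|0x13=0xC193
Completed: cp=U+C193 (starts at byte 5)

Answer: 0 3 4 5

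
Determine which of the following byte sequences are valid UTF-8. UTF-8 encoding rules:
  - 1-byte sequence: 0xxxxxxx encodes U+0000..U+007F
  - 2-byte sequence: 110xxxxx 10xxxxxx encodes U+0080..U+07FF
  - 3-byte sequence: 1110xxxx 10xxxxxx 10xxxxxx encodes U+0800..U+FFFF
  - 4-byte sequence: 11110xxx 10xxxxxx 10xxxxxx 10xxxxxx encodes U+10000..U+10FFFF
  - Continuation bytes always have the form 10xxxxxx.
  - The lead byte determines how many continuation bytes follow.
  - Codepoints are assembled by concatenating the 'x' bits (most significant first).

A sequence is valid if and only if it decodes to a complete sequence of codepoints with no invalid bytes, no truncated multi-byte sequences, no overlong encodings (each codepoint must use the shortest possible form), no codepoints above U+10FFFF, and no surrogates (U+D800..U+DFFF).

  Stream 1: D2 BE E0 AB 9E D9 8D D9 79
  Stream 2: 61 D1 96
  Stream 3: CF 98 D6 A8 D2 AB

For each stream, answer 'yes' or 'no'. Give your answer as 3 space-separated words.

Answer: no yes yes

Derivation:
Stream 1: error at byte offset 8. INVALID
Stream 2: decodes cleanly. VALID
Stream 3: decodes cleanly. VALID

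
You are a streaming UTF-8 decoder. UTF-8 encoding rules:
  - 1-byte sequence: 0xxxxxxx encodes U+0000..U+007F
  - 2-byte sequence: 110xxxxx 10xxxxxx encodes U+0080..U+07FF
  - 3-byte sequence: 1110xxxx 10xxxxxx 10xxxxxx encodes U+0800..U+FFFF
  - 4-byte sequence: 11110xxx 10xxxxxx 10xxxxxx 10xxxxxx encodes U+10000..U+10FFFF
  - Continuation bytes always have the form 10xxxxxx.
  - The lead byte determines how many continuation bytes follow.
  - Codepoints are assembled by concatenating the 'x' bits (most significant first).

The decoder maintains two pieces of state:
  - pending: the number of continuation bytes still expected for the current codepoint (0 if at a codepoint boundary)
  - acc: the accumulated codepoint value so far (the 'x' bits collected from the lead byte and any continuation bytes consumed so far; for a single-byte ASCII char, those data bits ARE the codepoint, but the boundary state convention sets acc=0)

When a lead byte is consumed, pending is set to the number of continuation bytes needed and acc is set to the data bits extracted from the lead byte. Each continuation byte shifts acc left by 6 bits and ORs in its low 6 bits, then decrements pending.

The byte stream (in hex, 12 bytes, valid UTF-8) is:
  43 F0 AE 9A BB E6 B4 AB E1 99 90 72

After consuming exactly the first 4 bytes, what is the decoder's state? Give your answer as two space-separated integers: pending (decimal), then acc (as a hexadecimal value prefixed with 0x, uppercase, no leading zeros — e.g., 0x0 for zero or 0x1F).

Answer: 1 0xB9A

Derivation:
Byte[0]=43: 1-byte. pending=0, acc=0x0
Byte[1]=F0: 4-byte lead. pending=3, acc=0x0
Byte[2]=AE: continuation. acc=(acc<<6)|0x2E=0x2E, pending=2
Byte[3]=9A: continuation. acc=(acc<<6)|0x1A=0xB9A, pending=1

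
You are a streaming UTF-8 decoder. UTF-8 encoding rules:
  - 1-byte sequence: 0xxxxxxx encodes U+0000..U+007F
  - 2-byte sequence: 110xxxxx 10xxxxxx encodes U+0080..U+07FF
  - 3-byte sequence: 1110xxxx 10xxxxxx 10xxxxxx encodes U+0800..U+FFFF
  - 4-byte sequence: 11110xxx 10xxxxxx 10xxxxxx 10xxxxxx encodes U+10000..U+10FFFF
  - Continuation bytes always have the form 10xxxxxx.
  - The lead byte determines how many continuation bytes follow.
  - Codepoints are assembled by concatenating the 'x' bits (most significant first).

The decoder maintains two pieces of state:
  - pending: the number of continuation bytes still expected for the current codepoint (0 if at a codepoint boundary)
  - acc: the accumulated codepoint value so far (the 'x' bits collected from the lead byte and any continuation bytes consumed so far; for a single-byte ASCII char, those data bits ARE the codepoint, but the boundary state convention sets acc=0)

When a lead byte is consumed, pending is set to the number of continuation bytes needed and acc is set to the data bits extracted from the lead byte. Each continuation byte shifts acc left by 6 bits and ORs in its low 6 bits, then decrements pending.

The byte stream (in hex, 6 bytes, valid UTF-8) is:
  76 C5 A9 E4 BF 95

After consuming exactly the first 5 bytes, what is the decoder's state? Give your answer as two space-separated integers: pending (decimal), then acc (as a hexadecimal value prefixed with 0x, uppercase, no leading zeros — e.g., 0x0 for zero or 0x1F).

Byte[0]=76: 1-byte. pending=0, acc=0x0
Byte[1]=C5: 2-byte lead. pending=1, acc=0x5
Byte[2]=A9: continuation. acc=(acc<<6)|0x29=0x169, pending=0
Byte[3]=E4: 3-byte lead. pending=2, acc=0x4
Byte[4]=BF: continuation. acc=(acc<<6)|0x3F=0x13F, pending=1

Answer: 1 0x13F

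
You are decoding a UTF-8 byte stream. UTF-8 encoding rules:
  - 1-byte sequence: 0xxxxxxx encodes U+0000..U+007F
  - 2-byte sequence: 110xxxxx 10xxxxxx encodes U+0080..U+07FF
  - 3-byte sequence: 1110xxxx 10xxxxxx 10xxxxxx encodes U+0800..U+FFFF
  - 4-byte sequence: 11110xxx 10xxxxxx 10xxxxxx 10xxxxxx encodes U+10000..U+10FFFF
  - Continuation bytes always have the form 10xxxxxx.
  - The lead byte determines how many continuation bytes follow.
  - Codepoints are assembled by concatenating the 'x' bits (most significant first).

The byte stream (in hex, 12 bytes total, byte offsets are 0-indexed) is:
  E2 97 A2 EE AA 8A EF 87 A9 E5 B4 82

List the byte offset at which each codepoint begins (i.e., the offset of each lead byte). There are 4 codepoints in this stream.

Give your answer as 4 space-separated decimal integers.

Answer: 0 3 6 9

Derivation:
Byte[0]=E2: 3-byte lead, need 2 cont bytes. acc=0x2
Byte[1]=97: continuation. acc=(acc<<6)|0x17=0x97
Byte[2]=A2: continuation. acc=(acc<<6)|0x22=0x25E2
Completed: cp=U+25E2 (starts at byte 0)
Byte[3]=EE: 3-byte lead, need 2 cont bytes. acc=0xE
Byte[4]=AA: continuation. acc=(acc<<6)|0x2A=0x3AA
Byte[5]=8A: continuation. acc=(acc<<6)|0x0A=0xEA8A
Completed: cp=U+EA8A (starts at byte 3)
Byte[6]=EF: 3-byte lead, need 2 cont bytes. acc=0xF
Byte[7]=87: continuation. acc=(acc<<6)|0x07=0x3C7
Byte[8]=A9: continuation. acc=(acc<<6)|0x29=0xF1E9
Completed: cp=U+F1E9 (starts at byte 6)
Byte[9]=E5: 3-byte lead, need 2 cont bytes. acc=0x5
Byte[10]=B4: continuation. acc=(acc<<6)|0x34=0x174
Byte[11]=82: continuation. acc=(acc<<6)|0x02=0x5D02
Completed: cp=U+5D02 (starts at byte 9)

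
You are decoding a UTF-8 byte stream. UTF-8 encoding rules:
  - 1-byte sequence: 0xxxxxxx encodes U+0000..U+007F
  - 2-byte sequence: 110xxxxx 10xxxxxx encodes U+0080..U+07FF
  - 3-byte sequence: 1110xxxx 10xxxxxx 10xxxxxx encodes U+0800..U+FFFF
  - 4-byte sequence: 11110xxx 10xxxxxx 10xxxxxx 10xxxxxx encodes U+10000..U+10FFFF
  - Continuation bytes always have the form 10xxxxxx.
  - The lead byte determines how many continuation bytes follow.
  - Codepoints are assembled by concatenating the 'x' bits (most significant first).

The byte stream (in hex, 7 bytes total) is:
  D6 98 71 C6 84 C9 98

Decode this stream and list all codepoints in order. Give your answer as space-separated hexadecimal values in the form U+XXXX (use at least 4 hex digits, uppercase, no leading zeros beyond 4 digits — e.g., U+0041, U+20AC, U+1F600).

Answer: U+0598 U+0071 U+0184 U+0258

Derivation:
Byte[0]=D6: 2-byte lead, need 1 cont bytes. acc=0x16
Byte[1]=98: continuation. acc=(acc<<6)|0x18=0x598
Completed: cp=U+0598 (starts at byte 0)
Byte[2]=71: 1-byte ASCII. cp=U+0071
Byte[3]=C6: 2-byte lead, need 1 cont bytes. acc=0x6
Byte[4]=84: continuation. acc=(acc<<6)|0x04=0x184
Completed: cp=U+0184 (starts at byte 3)
Byte[5]=C9: 2-byte lead, need 1 cont bytes. acc=0x9
Byte[6]=98: continuation. acc=(acc<<6)|0x18=0x258
Completed: cp=U+0258 (starts at byte 5)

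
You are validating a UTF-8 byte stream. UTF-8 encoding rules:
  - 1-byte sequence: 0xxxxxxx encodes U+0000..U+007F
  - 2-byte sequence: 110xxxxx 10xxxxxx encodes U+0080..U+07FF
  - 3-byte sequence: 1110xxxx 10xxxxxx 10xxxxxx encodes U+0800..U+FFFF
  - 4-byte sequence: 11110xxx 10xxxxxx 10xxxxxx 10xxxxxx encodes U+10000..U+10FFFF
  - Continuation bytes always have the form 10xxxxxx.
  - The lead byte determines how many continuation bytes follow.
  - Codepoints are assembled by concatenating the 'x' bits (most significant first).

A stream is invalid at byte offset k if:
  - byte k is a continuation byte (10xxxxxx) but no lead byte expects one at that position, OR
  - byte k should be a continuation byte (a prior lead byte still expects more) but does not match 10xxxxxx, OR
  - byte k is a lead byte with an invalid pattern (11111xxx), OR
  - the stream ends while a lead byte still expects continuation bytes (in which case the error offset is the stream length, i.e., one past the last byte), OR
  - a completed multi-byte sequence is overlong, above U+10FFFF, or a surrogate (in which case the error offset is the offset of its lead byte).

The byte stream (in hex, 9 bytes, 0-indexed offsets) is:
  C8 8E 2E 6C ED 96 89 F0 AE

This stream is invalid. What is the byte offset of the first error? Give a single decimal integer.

Answer: 9

Derivation:
Byte[0]=C8: 2-byte lead, need 1 cont bytes. acc=0x8
Byte[1]=8E: continuation. acc=(acc<<6)|0x0E=0x20E
Completed: cp=U+020E (starts at byte 0)
Byte[2]=2E: 1-byte ASCII. cp=U+002E
Byte[3]=6C: 1-byte ASCII. cp=U+006C
Byte[4]=ED: 3-byte lead, need 2 cont bytes. acc=0xD
Byte[5]=96: continuation. acc=(acc<<6)|0x16=0x356
Byte[6]=89: continuation. acc=(acc<<6)|0x09=0xD589
Completed: cp=U+D589 (starts at byte 4)
Byte[7]=F0: 4-byte lead, need 3 cont bytes. acc=0x0
Byte[8]=AE: continuation. acc=(acc<<6)|0x2E=0x2E
Byte[9]: stream ended, expected continuation. INVALID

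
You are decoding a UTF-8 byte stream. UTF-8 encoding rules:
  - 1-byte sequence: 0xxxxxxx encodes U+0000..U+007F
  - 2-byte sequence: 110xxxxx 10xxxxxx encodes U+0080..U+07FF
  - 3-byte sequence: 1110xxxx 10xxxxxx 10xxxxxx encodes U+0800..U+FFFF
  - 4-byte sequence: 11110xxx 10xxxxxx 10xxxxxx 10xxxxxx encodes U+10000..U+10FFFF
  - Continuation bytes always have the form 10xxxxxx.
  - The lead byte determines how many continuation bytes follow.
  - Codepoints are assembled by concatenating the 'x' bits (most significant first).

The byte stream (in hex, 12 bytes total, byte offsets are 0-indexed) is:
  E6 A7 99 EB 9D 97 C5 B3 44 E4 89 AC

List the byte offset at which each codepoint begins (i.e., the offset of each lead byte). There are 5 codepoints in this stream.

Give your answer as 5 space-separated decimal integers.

Answer: 0 3 6 8 9

Derivation:
Byte[0]=E6: 3-byte lead, need 2 cont bytes. acc=0x6
Byte[1]=A7: continuation. acc=(acc<<6)|0x27=0x1A7
Byte[2]=99: continuation. acc=(acc<<6)|0x19=0x69D9
Completed: cp=U+69D9 (starts at byte 0)
Byte[3]=EB: 3-byte lead, need 2 cont bytes. acc=0xB
Byte[4]=9D: continuation. acc=(acc<<6)|0x1D=0x2DD
Byte[5]=97: continuation. acc=(acc<<6)|0x17=0xB757
Completed: cp=U+B757 (starts at byte 3)
Byte[6]=C5: 2-byte lead, need 1 cont bytes. acc=0x5
Byte[7]=B3: continuation. acc=(acc<<6)|0x33=0x173
Completed: cp=U+0173 (starts at byte 6)
Byte[8]=44: 1-byte ASCII. cp=U+0044
Byte[9]=E4: 3-byte lead, need 2 cont bytes. acc=0x4
Byte[10]=89: continuation. acc=(acc<<6)|0x09=0x109
Byte[11]=AC: continuation. acc=(acc<<6)|0x2C=0x426C
Completed: cp=U+426C (starts at byte 9)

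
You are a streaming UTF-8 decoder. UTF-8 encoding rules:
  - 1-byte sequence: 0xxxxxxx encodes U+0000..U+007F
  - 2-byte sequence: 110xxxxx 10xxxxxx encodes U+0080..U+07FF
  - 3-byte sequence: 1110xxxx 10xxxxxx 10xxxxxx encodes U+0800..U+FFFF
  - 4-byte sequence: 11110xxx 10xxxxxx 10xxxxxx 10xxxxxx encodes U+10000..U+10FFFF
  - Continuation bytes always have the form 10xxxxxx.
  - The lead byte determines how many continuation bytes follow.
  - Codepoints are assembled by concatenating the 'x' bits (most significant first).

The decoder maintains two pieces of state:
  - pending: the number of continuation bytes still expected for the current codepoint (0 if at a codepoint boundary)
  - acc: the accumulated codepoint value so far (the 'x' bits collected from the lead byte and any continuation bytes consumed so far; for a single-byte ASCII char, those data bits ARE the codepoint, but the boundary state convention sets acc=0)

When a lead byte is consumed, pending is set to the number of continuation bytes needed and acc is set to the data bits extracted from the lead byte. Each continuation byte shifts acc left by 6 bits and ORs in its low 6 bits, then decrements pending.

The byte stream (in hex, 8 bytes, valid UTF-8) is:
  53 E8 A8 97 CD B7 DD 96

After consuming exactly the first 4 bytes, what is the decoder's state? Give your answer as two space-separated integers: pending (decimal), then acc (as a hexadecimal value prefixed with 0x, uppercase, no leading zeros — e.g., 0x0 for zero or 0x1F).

Answer: 0 0x8A17

Derivation:
Byte[0]=53: 1-byte. pending=0, acc=0x0
Byte[1]=E8: 3-byte lead. pending=2, acc=0x8
Byte[2]=A8: continuation. acc=(acc<<6)|0x28=0x228, pending=1
Byte[3]=97: continuation. acc=(acc<<6)|0x17=0x8A17, pending=0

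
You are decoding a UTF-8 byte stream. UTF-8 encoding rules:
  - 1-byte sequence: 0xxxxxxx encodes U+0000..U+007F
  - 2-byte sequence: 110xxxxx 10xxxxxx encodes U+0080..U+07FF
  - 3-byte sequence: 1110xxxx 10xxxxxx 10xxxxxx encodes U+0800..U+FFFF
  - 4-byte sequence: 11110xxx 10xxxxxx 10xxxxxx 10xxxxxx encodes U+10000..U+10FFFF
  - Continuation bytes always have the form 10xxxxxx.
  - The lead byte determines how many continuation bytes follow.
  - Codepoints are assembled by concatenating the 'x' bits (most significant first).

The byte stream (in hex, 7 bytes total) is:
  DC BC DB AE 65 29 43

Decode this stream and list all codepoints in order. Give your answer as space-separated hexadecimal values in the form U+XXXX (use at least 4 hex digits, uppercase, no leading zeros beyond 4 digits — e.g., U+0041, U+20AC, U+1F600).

Byte[0]=DC: 2-byte lead, need 1 cont bytes. acc=0x1C
Byte[1]=BC: continuation. acc=(acc<<6)|0x3C=0x73C
Completed: cp=U+073C (starts at byte 0)
Byte[2]=DB: 2-byte lead, need 1 cont bytes. acc=0x1B
Byte[3]=AE: continuation. acc=(acc<<6)|0x2E=0x6EE
Completed: cp=U+06EE (starts at byte 2)
Byte[4]=65: 1-byte ASCII. cp=U+0065
Byte[5]=29: 1-byte ASCII. cp=U+0029
Byte[6]=43: 1-byte ASCII. cp=U+0043

Answer: U+073C U+06EE U+0065 U+0029 U+0043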